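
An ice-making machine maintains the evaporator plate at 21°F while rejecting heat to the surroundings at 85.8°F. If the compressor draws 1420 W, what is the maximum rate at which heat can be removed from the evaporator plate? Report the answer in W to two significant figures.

In absolute terms T_C = 267.04 K and T_H = 303.04 K, so ΔT = 36.00 K.
COP_Carnot = T_C/ΔT = 267.04/36.00 = 7.418.
Q̇_max = COP_Carnot × Ẇ = 7.418 × 1420 W = 10530 W.

11000 W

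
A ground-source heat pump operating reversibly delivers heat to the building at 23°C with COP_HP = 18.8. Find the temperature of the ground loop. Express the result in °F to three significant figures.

45.0 °F

COP_HP = T_H/(T_H − T_C) gives T_H − T_C = T_H/COP.
With T_H = 296.15 K, T_C = 296.15 × (1 − 1/18.8) = 280.40 K.
Converting, 280.40 K = 45.05°F.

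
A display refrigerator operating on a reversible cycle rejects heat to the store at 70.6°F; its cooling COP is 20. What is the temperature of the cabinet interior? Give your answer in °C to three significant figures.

7.42 °C

For a Carnot refrigerator COP_R = T_C/(T_H − T_C), so T_C = COP·T_H/(1 + COP).
With T_H = 294.59 K, T_C = 20 × 294.59/21.00 = 280.57 K.
Converting, 280.57 K = 7.42°C.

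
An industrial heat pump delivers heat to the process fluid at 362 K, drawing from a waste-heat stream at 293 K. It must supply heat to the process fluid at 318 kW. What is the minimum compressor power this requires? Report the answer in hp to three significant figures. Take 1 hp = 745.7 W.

81.3 hp

The reservoir spacing is ΔT = 362 − 293 = 69.00 K.
COP_Carnot = T_H/ΔT = 362.00/69.00 = 5.246.
Ẇ_min = Q̇/COP_Carnot = 318.0/5.246 = 60.61 kW = 81.28 hp.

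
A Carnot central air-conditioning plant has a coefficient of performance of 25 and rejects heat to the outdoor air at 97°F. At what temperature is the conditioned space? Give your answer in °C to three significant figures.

For a Carnot refrigerator COP_R = T_C/(T_H − T_C), so T_C = COP·T_H/(1 + COP).
With T_H = 309.26 K, T_C = 25 × 309.26/26.00 = 297.37 K.
Converting, 297.37 K = 24.22°C.

24.2 °C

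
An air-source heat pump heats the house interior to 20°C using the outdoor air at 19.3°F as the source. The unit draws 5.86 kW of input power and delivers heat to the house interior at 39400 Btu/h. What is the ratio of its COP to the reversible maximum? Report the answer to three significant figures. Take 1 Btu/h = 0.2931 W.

0.182

Converting, Q̇_H = 39400 Btu/h = 11.55 kW, so COP_actual = Q̇_H/Ẇ = 11.55/5.860 = 1.971.
In absolute terms T_C = 266.09 K and T_H = 293.15 K, so ΔT = 27.06 K.
COP_Carnot = T_H/ΔT = 293.15/27.06 = 10.84.
η_II = COP_actual/COP_Carnot = 1.971/10.84 = 0.1819.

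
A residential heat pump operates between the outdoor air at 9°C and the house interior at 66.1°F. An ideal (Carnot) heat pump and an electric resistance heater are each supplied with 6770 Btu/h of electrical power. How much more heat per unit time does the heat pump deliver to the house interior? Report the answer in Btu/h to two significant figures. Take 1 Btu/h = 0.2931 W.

In absolute terms T_C = 282.15 K and T_H = 292.09 K, so ΔT = 9.944 K.
COP_Carnot = T_H/ΔT = 292.09/9.944 = 29.37.
The heat pump delivers Q̇_H = COP × Ẇ = 198900 Btu/h; the resistance heater delivers Ẇ = 6770 Btu/h.
Extra = (COP − 1)·Ẇ = 192100 Btu/h.

190000 Btu/h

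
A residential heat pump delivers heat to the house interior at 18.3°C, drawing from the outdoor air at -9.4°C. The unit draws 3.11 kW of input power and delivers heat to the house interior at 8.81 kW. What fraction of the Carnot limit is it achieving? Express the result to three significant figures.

COP_actual = Q̇_H/Ẇ = 8.810/3.110 = 2.833.
In absolute terms T_C = 263.75 K and T_H = 291.45 K, so ΔT = 27.70 K.
COP_Carnot = T_H/ΔT = 291.45/27.70 = 10.52.
η_II = COP_actual/COP_Carnot = 2.833/10.52 = 0.2692.

0.269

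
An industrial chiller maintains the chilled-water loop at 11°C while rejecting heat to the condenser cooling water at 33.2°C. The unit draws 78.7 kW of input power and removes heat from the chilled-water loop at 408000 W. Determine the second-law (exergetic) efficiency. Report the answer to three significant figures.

0.405

Converting, Q̇_C = 408000 W = 408.0 kW, so COP_actual = Q̇_C/Ẇ = 408.0/78.70 = 5.184.
In absolute terms T_C = 284.15 K and T_H = 306.35 K, so ΔT = 22.20 K.
COP_Carnot = T_C/ΔT = 284.15/22.20 = 12.80.
η_II = COP_actual/COP_Carnot = 5.184/12.80 = 0.4050.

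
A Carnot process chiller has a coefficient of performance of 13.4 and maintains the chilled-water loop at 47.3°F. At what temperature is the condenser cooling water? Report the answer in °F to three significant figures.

COP_R = T_C/(T_H − T_C) gives T_H − T_C = T_C/COP.
With T_C = 281.65 K, T_H = 281.65 × (1 + 1/13.4) = 302.67 K.
Converting, 302.67 K = 85.13°F.

85.1 °F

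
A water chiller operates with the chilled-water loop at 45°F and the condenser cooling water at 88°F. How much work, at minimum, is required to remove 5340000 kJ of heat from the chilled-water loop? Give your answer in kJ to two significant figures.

In absolute terms T_C = 280.37 K and T_H = 304.26 K, so ΔT = 23.89 K.
The reversible limit is COP_R = T_C/ΔT = 11.74, so W_min = Q_C/COP = Q_C·ΔT/T_C.
W_min = 5340000 × 23.89/280.37 = 455000 kJ.

450000 kJ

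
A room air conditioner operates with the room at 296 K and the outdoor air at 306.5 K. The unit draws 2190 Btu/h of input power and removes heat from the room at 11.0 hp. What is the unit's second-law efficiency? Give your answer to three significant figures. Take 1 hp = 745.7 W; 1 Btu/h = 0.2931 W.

Converting, Q̇_C = 11.00 hp = 27990 Btu/h, so COP_actual = Q̇_C/Ẇ = 27990/2190 = 12.78.
The reservoir spacing is ΔT = 306.5 − 296 = 10.50 K.
COP_Carnot = T_C/ΔT = 296.00/10.50 = 28.19.
η_II = COP_actual/COP_Carnot = 12.78/28.19 = 0.4533.

0.453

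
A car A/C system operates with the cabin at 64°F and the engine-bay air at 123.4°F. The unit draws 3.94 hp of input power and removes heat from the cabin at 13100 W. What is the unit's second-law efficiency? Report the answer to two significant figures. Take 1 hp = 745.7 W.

Converting, Q̇_C = 13100 W = 17.57 hp, so COP_actual = Q̇_C/Ẇ = 17.57/3.940 = 4.459.
In absolute terms T_C = 290.93 K and T_H = 323.93 K, so ΔT = 33.00 K.
COP_Carnot = T_C/ΔT = 290.93/33.00 = 8.816.
η_II = COP_actual/COP_Carnot = 4.459/8.816 = 0.5058.

0.51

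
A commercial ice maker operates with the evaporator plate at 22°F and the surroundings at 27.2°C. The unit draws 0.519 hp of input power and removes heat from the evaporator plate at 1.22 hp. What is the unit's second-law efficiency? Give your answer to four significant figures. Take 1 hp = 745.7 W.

COP_actual = Q̇_C/Ẇ = 1.220/0.5190 = 2.351.
In absolute terms T_C = 267.59 K and T_H = 300.35 K, so ΔT = 32.76 K.
COP_Carnot = T_C/ΔT = 267.59/32.76 = 8.169.
η_II = COP_actual/COP_Carnot = 2.351/8.169 = 0.2877.

0.2877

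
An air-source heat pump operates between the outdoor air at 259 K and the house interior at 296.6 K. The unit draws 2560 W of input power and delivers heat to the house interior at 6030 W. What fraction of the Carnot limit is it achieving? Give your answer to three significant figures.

0.299

COP_actual = Q̇_H/Ẇ = 6030/2560 = 2.355.
The reservoir spacing is ΔT = 296.6 − 259 = 37.60 K.
COP_Carnot = T_H/ΔT = 296.60/37.60 = 7.888.
η_II = COP_actual/COP_Carnot = 2.355/7.888 = 0.2986.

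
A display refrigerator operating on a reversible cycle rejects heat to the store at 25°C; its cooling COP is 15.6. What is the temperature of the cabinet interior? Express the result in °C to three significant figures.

7.04 °C

For a Carnot refrigerator COP_R = T_C/(T_H − T_C), so T_C = COP·T_H/(1 + COP).
With T_H = 298.15 K, T_C = 15.6 × 298.15/16.60 = 280.19 K.
Converting, 280.19 K = 7.04°C.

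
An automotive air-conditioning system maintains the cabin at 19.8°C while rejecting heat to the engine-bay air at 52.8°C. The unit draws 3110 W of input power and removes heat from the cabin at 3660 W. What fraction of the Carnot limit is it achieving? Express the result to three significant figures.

0.133

COP_actual = Q̇_C/Ẇ = 3660/3110 = 1.177.
In absolute terms T_C = 292.95 K and T_H = 325.95 K, so ΔT = 33.00 K.
COP_Carnot = T_C/ΔT = 292.95/33.00 = 8.877.
η_II = COP_actual/COP_Carnot = 1.177/8.877 = 0.1326.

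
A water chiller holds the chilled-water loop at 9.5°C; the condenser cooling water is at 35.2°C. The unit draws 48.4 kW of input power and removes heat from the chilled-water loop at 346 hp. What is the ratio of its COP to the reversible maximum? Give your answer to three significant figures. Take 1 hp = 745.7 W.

0.485

Converting, Q̇_C = 346.0 hp = 258.0 kW, so COP_actual = Q̇_C/Ẇ = 258.0/48.40 = 5.331.
In absolute terms T_C = 282.65 K and T_H = 308.35 K, so ΔT = 25.70 K.
COP_Carnot = T_C/ΔT = 282.65/25.70 = 11.00.
η_II = COP_actual/COP_Carnot = 5.331/11.00 = 0.4847.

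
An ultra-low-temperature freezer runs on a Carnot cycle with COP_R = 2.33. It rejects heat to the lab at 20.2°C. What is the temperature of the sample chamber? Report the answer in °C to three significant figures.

-67.9 °C

For a Carnot refrigerator COP_R = T_C/(T_H − T_C), so T_C = COP·T_H/(1 + COP).
With T_H = 293.35 K, T_C = 2.33 × 293.35/3.330 = 205.26 K.
Converting, 205.26 K = -67.89°C.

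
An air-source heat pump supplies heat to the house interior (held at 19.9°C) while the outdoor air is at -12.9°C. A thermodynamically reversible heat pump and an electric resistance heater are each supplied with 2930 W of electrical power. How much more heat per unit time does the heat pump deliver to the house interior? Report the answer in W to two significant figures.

In absolute terms T_C = 260.25 K and T_H = 293.05 K, so ΔT = 32.80 K.
COP_Carnot = T_H/ΔT = 293.05/32.80 = 8.934.
The heat pump delivers Q̇_H = COP × Ẇ = 26180 W; the resistance heater delivers Ẇ = 2930 W.
Extra = (COP − 1)·Ẇ = 23250 W.

23000 W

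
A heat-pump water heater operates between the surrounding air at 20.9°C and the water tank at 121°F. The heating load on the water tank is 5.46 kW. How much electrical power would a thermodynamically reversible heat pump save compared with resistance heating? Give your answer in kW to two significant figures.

In absolute terms T_C = 294.05 K and T_H = 322.59 K, so ΔT = 28.54 K.
COP_Carnot = T_H/ΔT = 322.59/28.54 = 11.30.
Resistance heating needs Ẇ_res = Q̇_H = 5.460 kW; the reversible heat pump needs only Ẇ_hp = Q̇_H/COP = 0.4831 kW.
Saving = 5.460 − 0.4831 = 4.977 kW.

5.0 kW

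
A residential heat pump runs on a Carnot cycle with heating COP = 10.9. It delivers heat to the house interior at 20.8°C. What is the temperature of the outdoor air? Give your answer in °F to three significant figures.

COP_HP = T_H/(T_H − T_C) gives T_H − T_C = T_H/COP.
With T_H = 293.95 K, T_C = 293.95 × (1 − 1/10.9) = 266.98 K.
Converting, 266.98 K = 20.90°F.

20.9 °F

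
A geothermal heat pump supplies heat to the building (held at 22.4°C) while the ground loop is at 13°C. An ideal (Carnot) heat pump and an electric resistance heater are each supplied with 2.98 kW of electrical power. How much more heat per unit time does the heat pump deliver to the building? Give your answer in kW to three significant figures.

In absolute terms T_C = 286.15 K and T_H = 295.55 K, so ΔT = 9.400 K.
COP_Carnot = T_H/ΔT = 295.55/9.400 = 31.44.
The heat pump delivers Q̇_H = COP × Ẇ = 93.70 kW; the resistance heater delivers Ẇ = 2.980 kW.
Extra = (COP − 1)·Ẇ = 90.72 kW.

90.7 kW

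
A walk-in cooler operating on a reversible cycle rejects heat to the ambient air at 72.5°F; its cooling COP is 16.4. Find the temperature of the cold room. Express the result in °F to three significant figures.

For a Carnot refrigerator COP_R = T_C/(T_H − T_C), so T_C = COP·T_H/(1 + COP).
With T_H = 295.65 K, T_C = 16.4 × 295.65/17.40 = 278.66 K.
Converting, 278.66 K = 41.92°F.

41.9 °F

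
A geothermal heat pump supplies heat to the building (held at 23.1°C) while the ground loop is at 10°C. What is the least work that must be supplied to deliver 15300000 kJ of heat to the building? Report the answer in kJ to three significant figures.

677000 kJ

In absolute terms T_C = 283.15 K and T_H = 296.25 K, so ΔT = 13.10 K.
The reversible limit is COP_HP = T_H/ΔT = 22.61, so W_min = Q_H/COP = Q_H·ΔT/T_H.
W_min = 15300000 × 13.10/296.25 = 676600 kJ.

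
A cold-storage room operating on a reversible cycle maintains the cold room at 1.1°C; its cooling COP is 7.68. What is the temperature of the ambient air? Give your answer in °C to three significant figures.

COP_R = T_C/(T_H − T_C) gives T_H − T_C = T_C/COP.
With T_C = 274.25 K, T_H = 274.25 × (1 + 1/7.68) = 309.96 K.
Converting, 309.96 K = 36.81°C.

36.8 °C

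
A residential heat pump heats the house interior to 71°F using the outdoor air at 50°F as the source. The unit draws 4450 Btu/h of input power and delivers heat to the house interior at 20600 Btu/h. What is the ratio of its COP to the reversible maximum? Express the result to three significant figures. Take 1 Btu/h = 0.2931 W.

COP_actual = Q̇_H/Ẇ = 20600/4450 = 4.629.
In absolute terms T_C = 283.15 K and T_H = 294.82 K, so ΔT = 11.67 K.
COP_Carnot = T_H/ΔT = 294.82/11.67 = 25.27.
η_II = COP_actual/COP_Carnot = 4.629/25.27 = 0.1832.

0.183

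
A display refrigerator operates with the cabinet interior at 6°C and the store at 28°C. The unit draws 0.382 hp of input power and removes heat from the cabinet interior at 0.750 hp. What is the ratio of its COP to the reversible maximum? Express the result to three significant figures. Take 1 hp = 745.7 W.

0.155

COP_actual = Q̇_C/Ẇ = 0.7500/0.3820 = 1.963.
In absolute terms T_C = 279.15 K and T_H = 301.15 K, so ΔT = 22.00 K.
COP_Carnot = T_C/ΔT = 279.15/22.00 = 12.69.
η_II = COP_actual/COP_Carnot = 1.963/12.69 = 0.1547.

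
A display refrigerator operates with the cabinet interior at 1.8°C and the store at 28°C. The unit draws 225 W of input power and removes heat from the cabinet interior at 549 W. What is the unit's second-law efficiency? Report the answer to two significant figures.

0.23

COP_actual = Q̇_C/Ẇ = 549.0/225.0 = 2.440.
In absolute terms T_C = 274.95 K and T_H = 301.15 K, so ΔT = 26.20 K.
COP_Carnot = T_C/ΔT = 274.95/26.20 = 10.49.
η_II = COP_actual/COP_Carnot = 2.440/10.49 = 0.2325.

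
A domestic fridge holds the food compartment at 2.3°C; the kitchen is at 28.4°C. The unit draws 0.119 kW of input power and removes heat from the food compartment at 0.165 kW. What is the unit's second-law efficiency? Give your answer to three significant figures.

0.131

COP_actual = Q̇_C/Ẇ = 0.1650/0.1190 = 1.387.
In absolute terms T_C = 275.45 K and T_H = 301.55 K, so ΔT = 26.10 K.
COP_Carnot = T_C/ΔT = 275.45/26.10 = 10.55.
η_II = COP_actual/COP_Carnot = 1.387/10.55 = 0.1314.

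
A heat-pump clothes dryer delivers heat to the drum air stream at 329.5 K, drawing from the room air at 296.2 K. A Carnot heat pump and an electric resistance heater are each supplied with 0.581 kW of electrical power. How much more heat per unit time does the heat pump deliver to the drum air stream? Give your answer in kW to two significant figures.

The reservoir spacing is ΔT = 329.5 − 296.2 = 33.30 K.
COP_Carnot = T_H/ΔT = 329.50/33.30 = 9.895.
The heat pump delivers Q̇_H = COP × Ẇ = 5.749 kW; the resistance heater delivers Ẇ = 0.5810 kW.
Extra = (COP − 1)·Ẇ = 5.168 kW.

5.2 kW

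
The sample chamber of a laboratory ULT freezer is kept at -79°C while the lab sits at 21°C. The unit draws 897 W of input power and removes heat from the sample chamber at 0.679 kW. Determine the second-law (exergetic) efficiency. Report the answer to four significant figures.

0.3899

Converting, Q̇_C = 0.6790 kW = 679.0 W, so COP_actual = Q̇_C/Ẇ = 679.0/897.0 = 0.7570.
In absolute terms T_C = 194.15 K and T_H = 294.15 K, so ΔT = 100.0 K.
COP_Carnot = T_C/ΔT = 194.15/100.0 = 1.942.
η_II = COP_actual/COP_Carnot = 0.7570/1.942 = 0.3899.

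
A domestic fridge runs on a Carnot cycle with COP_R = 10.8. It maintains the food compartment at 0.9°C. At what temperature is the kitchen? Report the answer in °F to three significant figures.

79.3 °F

COP_R = T_C/(T_H − T_C) gives T_H − T_C = T_C/COP.
With T_C = 274.05 K, T_H = 274.05 × (1 + 1/10.8) = 299.42 K.
Converting, 299.42 K = 79.29°F.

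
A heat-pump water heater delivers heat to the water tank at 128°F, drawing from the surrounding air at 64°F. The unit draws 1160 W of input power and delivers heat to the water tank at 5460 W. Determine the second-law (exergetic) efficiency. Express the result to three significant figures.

COP_actual = Q̇_H/Ẇ = 5460/1160 = 4.707.
In absolute terms T_C = 290.93 K and T_H = 326.48 K, so ΔT = 35.56 K.
COP_Carnot = T_H/ΔT = 326.48/35.56 = 9.182.
η_II = COP_actual/COP_Carnot = 4.707/9.182 = 0.5126.

0.513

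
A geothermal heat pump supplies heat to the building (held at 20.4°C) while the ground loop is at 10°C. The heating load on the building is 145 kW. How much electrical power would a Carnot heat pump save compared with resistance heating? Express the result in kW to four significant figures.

In absolute terms T_C = 283.15 K and T_H = 293.55 K, so ΔT = 10.40 K.
COP_Carnot = T_H/ΔT = 293.55/10.40 = 28.23.
Resistance heating needs Ẇ_res = Q̇_H = 145.0 kW; the reversible heat pump needs only Ẇ_hp = Q̇_H/COP = 5.137 kW.
Saving = 145.0 − 5.137 = 139.9 kW.

139.9 kW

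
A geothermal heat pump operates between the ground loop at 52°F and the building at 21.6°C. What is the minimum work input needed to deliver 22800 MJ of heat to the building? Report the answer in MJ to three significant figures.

811 MJ

In absolute terms T_C = 284.26 K and T_H = 294.75 K, so ΔT = 10.49 K.
The reversible limit is COP_HP = T_H/ΔT = 28.10, so W_min = Q_H/COP = Q_H·ΔT/T_H.
W_min = 22800 × 10.49/294.75 = 811.4 MJ.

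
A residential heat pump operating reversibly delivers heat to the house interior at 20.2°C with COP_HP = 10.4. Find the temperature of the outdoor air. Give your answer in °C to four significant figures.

COP_HP = T_H/(T_H − T_C) gives T_H − T_C = T_H/COP.
With T_H = 293.35 K, T_C = 293.35 × (1 − 1/10.4) = 265.14 K.
Converting, 265.14 K = -8.01°C.

-8.007 °C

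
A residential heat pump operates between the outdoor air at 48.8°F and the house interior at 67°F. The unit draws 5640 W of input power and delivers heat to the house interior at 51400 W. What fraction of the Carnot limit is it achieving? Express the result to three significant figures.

0.315

COP_actual = Q̇_H/Ẇ = 51400/5640 = 9.113.
In absolute terms T_C = 282.48 K and T_H = 292.59 K, so ΔT = 10.11 K.
COP_Carnot = T_H/ΔT = 292.59/10.11 = 28.94.
η_II = COP_actual/COP_Carnot = 9.113/28.94 = 0.3149.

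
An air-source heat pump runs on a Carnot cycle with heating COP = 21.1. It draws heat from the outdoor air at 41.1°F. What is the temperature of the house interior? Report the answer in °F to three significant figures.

COP_HP = T_H/(T_H − T_C) rearranges to T_H = COP·T_C/(COP − 1).
With T_C = 278.21 K, T_H = 21.1 × 278.21/20.10 = 292.05 K.
Converting, 292.05 K = 66.01°F.

66.0 °F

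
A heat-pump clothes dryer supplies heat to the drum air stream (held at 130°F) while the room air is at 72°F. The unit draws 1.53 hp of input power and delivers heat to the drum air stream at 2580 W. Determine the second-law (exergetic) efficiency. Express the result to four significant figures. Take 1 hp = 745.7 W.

0.2224

Converting, Q̇_H = 2580 W = 3.460 hp, so COP_actual = Q̇_H/Ẇ = 3.460/1.530 = 2.261.
In absolute terms T_C = 295.37 K and T_H = 327.59 K, so ΔT = 32.22 K.
COP_Carnot = T_H/ΔT = 327.59/32.22 = 10.17.
η_II = COP_actual/COP_Carnot = 2.261/10.17 = 0.2224.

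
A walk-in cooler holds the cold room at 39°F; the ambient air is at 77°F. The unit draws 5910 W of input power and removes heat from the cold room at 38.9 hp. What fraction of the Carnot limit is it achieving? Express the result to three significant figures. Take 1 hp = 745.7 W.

Converting, Q̇_C = 38.90 hp = 29010 W, so COP_actual = Q̇_C/Ẇ = 29010/5910 = 4.908.
In absolute terms T_C = 277.04 K and T_H = 298.15 K, so ΔT = 21.11 K.
COP_Carnot = T_C/ΔT = 277.04/21.11 = 13.12.
η_II = COP_actual/COP_Carnot = 4.908/13.12 = 0.3740.

0.374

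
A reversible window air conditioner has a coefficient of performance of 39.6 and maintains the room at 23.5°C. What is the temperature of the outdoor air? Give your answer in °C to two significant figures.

COP_R = T_C/(T_H − T_C) gives T_H − T_C = T_C/COP.
With T_C = 296.65 K, T_H = 296.65 × (1 + 1/39.6) = 304.14 K.
Converting, 304.14 K = 30.99°C.

31 °C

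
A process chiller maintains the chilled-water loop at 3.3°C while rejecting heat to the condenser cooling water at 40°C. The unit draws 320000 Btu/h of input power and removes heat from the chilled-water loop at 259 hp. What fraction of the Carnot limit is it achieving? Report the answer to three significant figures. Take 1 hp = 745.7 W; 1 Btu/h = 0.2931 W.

0.273

Converting, Q̇_C = 259.0 hp = 658900 Btu/h, so COP_actual = Q̇_C/Ẇ = 658900/320000 = 2.059.
In absolute terms T_C = 276.45 K and T_H = 313.15 K, so ΔT = 36.70 K.
COP_Carnot = T_C/ΔT = 276.45/36.70 = 7.533.
η_II = COP_actual/COP_Carnot = 2.059/7.533 = 0.2734.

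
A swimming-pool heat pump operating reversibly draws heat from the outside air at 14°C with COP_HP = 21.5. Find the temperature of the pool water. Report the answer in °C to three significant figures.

28.0 °C

COP_HP = T_H/(T_H − T_C) rearranges to T_H = COP·T_C/(COP − 1).
With T_C = 287.15 K, T_H = 21.5 × 287.15/20.50 = 301.16 K.
Converting, 301.16 K = 28.01°C.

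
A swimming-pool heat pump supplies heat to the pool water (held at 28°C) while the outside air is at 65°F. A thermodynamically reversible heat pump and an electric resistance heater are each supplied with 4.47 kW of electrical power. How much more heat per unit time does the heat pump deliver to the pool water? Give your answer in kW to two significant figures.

In absolute terms T_C = 291.48 K and T_H = 301.15 K, so ΔT = 9.667 K.
COP_Carnot = T_H/ΔT = 301.15/9.667 = 31.15.
The heat pump delivers Q̇_H = COP × Ẇ = 139.3 kW; the resistance heater delivers Ẇ = 4.470 kW.
Extra = (COP − 1)·Ẇ = 134.8 kW.

130 kW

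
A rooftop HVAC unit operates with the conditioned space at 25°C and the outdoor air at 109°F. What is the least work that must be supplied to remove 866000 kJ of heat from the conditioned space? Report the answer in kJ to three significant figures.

51600 kJ

In absolute terms T_C = 298.15 K and T_H = 315.93 K, so ΔT = 17.78 K.
The reversible limit is COP_R = T_C/ΔT = 16.77, so W_min = Q_C/COP = Q_C·ΔT/T_C.
W_min = 866000 × 17.78/298.15 = 51640 kJ.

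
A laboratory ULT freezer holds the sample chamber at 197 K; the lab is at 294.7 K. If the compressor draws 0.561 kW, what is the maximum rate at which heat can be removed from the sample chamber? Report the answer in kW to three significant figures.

The reservoir spacing is ΔT = 294.7 − 197 = 97.70 K.
COP_Carnot = T_C/ΔT = 197.00/97.70 = 2.016.
Q̇_max = COP_Carnot × Ẇ = 2.016 × 0.5610 kW = 1.131 kW.

1.13 kW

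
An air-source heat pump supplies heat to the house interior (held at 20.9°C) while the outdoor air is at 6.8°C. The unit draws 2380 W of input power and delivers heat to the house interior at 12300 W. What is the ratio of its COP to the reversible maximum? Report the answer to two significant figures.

COP_actual = Q̇_H/Ẇ = 12300/2380 = 5.168.
In absolute terms T_C = 279.95 K and T_H = 294.05 K, so ΔT = 14.10 K.
COP_Carnot = T_H/ΔT = 294.05/14.10 = 20.85.
η_II = COP_actual/COP_Carnot = 5.168/20.85 = 0.2478.

0.25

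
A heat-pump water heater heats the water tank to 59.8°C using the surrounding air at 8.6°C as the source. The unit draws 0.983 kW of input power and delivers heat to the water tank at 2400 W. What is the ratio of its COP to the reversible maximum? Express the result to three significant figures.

0.375

Converting, Q̇_H = 2400 W = 2.400 kW, so COP_actual = Q̇_H/Ẇ = 2.400/0.9830 = 2.442.
In absolute terms T_C = 281.75 K and T_H = 332.95 K, so ΔT = 51.20 K.
COP_Carnot = T_H/ΔT = 332.95/51.20 = 6.503.
η_II = COP_actual/COP_Carnot = 2.442/6.503 = 0.3754.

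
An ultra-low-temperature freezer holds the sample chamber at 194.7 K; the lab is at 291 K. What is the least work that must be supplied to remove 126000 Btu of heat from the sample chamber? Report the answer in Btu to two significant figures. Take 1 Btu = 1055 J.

The reservoir spacing is ΔT = 291 − 194.7 = 96.30 K.
The reversible limit is COP_R = T_C/ΔT = 2.022, so W_min = Q_C/COP = Q_C·ΔT/T_C.
W_min = 126000 × 96.30/194.70 = 62320 Btu.

62000 Btu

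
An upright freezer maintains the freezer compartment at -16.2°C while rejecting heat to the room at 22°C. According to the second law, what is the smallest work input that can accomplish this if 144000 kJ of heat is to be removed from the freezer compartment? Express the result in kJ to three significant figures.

21400 kJ

In absolute terms T_C = 256.95 K and T_H = 295.15 K, so ΔT = 38.20 K.
The reversible limit is COP_R = T_C/ΔT = 6.726, so W_min = Q_C/COP = Q_C·ΔT/T_C.
W_min = 144000 × 38.20/256.95 = 21410 kJ.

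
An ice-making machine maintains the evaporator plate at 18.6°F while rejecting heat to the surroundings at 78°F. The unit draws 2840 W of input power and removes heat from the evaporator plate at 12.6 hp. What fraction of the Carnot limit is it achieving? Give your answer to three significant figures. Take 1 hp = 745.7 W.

0.411

Converting, Q̇_C = 12.60 hp = 9396 W, so COP_actual = Q̇_C/Ẇ = 9396/2840 = 3.308.
In absolute terms T_C = 265.71 K and T_H = 298.71 K, so ΔT = 33.00 K.
COP_Carnot = T_C/ΔT = 265.71/33.00 = 8.052.
η_II = COP_actual/COP_Carnot = 3.308/8.052 = 0.4109.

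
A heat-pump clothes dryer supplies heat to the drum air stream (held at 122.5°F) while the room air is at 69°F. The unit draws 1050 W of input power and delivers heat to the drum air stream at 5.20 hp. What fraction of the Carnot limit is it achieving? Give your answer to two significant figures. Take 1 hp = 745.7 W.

Converting, Q̇_H = 5.200 hp = 3878 W, so COP_actual = Q̇_H/Ẇ = 3878/1050 = 3.693.
In absolute terms T_C = 293.71 K and T_H = 323.43 K, so ΔT = 29.72 K.
COP_Carnot = T_H/ΔT = 323.43/29.72 = 10.88.
η_II = COP_actual/COP_Carnot = 3.693/10.88 = 0.3394.

0.34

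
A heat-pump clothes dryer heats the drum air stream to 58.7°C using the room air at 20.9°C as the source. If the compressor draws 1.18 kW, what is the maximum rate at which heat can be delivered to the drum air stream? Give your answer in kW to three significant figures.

In absolute terms T_C = 294.05 K and T_H = 331.85 K, so ΔT = 37.80 K.
COP_Carnot = T_H/ΔT = 331.85/37.80 = 8.779.
Q̇_max = COP_Carnot × Ẇ = 8.779 × 1.180 kW = 10.36 kW.

10.4 kW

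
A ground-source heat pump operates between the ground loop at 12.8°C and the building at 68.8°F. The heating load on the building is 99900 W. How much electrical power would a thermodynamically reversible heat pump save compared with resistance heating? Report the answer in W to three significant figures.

97300 W

In absolute terms T_C = 285.95 K and T_H = 293.59 K, so ΔT = 7.644 K.
COP_Carnot = T_H/ΔT = 293.59/7.644 = 38.41.
Resistance heating needs Ẇ_res = Q̇_H = 99900 W; the reversible heat pump needs only Ẇ_hp = Q̇_H/COP = 2601 W.
Saving = 99900 − 2601 = 97300 W.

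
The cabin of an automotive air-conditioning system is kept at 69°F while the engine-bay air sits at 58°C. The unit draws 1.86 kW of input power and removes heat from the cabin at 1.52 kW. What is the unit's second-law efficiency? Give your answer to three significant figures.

COP_actual = Q̇_C/Ẇ = 1.520/1.860 = 0.8172.
In absolute terms T_C = 293.71 K and T_H = 331.15 K, so ΔT = 37.44 K.
COP_Carnot = T_C/ΔT = 293.71/37.44 = 7.844.
η_II = COP_actual/COP_Carnot = 0.8172/7.844 = 0.1042.

0.104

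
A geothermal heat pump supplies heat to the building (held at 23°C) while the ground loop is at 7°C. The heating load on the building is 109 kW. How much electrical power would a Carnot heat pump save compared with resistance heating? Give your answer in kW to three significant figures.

103 kW

In absolute terms T_C = 280.15 K and T_H = 296.15 K, so ΔT = 16.00 K.
COP_Carnot = T_H/ΔT = 296.15/16.00 = 18.51.
Resistance heating needs Ẇ_res = Q̇_H = 109.0 kW; the reversible heat pump needs only Ẇ_hp = Q̇_H/COP = 5.889 kW.
Saving = 109.0 − 5.889 = 103.1 kW.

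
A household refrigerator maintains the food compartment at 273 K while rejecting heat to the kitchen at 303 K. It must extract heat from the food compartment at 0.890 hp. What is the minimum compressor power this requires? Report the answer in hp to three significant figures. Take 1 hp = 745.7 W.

0.0978 hp

The reservoir spacing is ΔT = 303 − 273 = 30.00 K.
COP_Carnot = T_C/ΔT = 273.00/30.00 = 9.100.
Ẇ_min = Q̇/COP_Carnot = 0.8900/9.100 = 0.09780 hp.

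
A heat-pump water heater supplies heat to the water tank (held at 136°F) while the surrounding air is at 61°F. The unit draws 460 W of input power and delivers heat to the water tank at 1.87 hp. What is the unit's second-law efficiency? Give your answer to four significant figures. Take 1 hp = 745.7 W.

Converting, Q̇_H = 1.870 hp = 1394 W, so COP_actual = Q̇_H/Ẇ = 1394/460.0 = 3.031.
In absolute terms T_C = 289.26 K and T_H = 330.93 K, so ΔT = 41.67 K.
COP_Carnot = T_H/ΔT = 330.93/41.67 = 7.942.
η_II = COP_actual/COP_Carnot = 3.031/7.942 = 0.3817.

0.3817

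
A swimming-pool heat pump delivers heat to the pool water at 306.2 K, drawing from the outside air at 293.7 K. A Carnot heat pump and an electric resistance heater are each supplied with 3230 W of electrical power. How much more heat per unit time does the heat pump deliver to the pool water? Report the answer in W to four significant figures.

75890 W

The reservoir spacing is ΔT = 306.2 − 293.7 = 12.50 K.
COP_Carnot = T_H/ΔT = 306.20/12.50 = 24.50.
The heat pump delivers Q̇_H = COP × Ẇ = 79120 W; the resistance heater delivers Ẇ = 3230 W.
Extra = (COP − 1)·Ẇ = 75890 W.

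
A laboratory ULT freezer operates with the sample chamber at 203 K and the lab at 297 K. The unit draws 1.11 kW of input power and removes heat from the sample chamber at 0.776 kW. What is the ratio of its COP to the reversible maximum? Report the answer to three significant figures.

0.324

COP_actual = Q̇_C/Ẇ = 0.7760/1.110 = 0.6991.
The reservoir spacing is ΔT = 297 − 203 = 94.00 K.
COP_Carnot = T_C/ΔT = 203.00/94.00 = 2.160.
η_II = COP_actual/COP_Carnot = 0.6991/2.160 = 0.3237.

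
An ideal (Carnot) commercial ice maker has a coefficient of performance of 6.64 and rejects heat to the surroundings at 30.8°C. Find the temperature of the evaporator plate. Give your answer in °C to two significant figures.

-9.0 °C

For a Carnot refrigerator COP_R = T_C/(T_H − T_C), so T_C = COP·T_H/(1 + COP).
With T_H = 303.95 K, T_C = 6.64 × 303.95/7.640 = 264.17 K.
Converting, 264.17 K = -8.98°C.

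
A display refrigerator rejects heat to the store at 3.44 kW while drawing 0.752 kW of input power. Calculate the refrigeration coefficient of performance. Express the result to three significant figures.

The first law gives Q̇_H = Q̇_C + Ẇ, so the three rates are Q̇_C = 2.688, Q̇_H = 3.440, Ẇ = 0.7520 kW.
COP_R = Q̇_C/Ẇ = 2.688/0.7520 = 3.574.

3.57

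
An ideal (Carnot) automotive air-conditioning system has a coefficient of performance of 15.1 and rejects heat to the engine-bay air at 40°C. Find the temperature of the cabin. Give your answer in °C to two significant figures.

21 °C

For a Carnot refrigerator COP_R = T_C/(T_H − T_C), so T_C = COP·T_H/(1 + COP).
With T_H = 313.15 K, T_C = 15.1 × 313.15/16.10 = 293.70 K.
Converting, 293.70 K = 20.55°C.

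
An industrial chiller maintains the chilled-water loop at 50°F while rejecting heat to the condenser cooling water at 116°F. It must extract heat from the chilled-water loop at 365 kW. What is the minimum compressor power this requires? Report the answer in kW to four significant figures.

In absolute terms T_C = 283.15 K and T_H = 319.82 K, so ΔT = 36.67 K.
COP_Carnot = T_C/ΔT = 283.15/36.67 = 7.722.
Ẇ_min = Q̇/COP_Carnot = 365.0/7.722 = 47.27 kW.

47.27 kW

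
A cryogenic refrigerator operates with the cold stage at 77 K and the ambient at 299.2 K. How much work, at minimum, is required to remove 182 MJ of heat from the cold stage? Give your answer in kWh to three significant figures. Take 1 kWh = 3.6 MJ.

146 kWh

The reservoir spacing is ΔT = 299.2 − 77 = 222.2 K.
The reversible limit is COP_R = T_C/ΔT = 0.3465, so W_min = Q_C/COP = Q_C·ΔT/T_C.
W_min = 182.0 × 222.2/77.00 = 525.2 MJ = 145.9 kWh.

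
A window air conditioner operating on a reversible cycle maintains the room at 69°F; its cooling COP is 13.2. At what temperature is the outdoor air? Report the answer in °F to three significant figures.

COP_R = T_C/(T_H − T_C) gives T_H − T_C = T_C/COP.
With T_C = 293.71 K, T_H = 293.71 × (1 + 1/13.2) = 315.96 K.
Converting, 315.96 K = 109.05°F.

109 °F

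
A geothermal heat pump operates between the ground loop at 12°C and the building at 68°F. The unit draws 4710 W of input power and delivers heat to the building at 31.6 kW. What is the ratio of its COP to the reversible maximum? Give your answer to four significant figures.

0.1831

Converting, Q̇_H = 31.60 kW = 31600 W, so COP_actual = Q̇_H/Ẇ = 31600/4710 = 6.709.
In absolute terms T_C = 285.15 K and T_H = 293.15 K, so ΔT = 8.000 K.
COP_Carnot = T_H/ΔT = 293.15/8.000 = 36.64.
η_II = COP_actual/COP_Carnot = 6.709/36.64 = 0.1831.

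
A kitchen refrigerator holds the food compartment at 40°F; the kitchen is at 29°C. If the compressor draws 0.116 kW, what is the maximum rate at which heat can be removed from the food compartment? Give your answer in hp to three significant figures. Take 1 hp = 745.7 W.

In absolute terms T_C = 277.59 K and T_H = 302.15 K, so ΔT = 24.56 K.
COP_Carnot = T_C/ΔT = 277.59/24.56 = 11.30.
Q̇_max = COP_Carnot × Ẇ = 11.30 × 0.1160 kW = 1.311 kW = 1.759 hp.

1.76 hp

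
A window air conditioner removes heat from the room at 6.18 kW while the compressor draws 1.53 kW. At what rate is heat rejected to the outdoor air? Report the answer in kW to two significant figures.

For a cyclic device the first law requires Q̇_H = Q̇_C + Ẇ.
Q̇_H = Q̇_C + Ẇ = 7.710 kW.

7.7 kW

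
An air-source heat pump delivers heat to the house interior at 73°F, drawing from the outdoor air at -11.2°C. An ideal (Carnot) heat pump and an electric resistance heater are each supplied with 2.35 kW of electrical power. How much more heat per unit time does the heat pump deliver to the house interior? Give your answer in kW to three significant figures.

18.1 kW

In absolute terms T_C = 261.95 K and T_H = 295.93 K, so ΔT = 33.98 K.
COP_Carnot = T_H/ΔT = 295.93/33.98 = 8.709.
The heat pump delivers Q̇_H = COP × Ẇ = 20.47 kW; the resistance heater delivers Ẇ = 2.350 kW.
Extra = (COP − 1)·Ẇ = 18.12 kW.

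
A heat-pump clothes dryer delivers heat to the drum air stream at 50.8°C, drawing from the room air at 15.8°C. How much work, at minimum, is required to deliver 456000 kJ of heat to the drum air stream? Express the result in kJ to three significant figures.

49300 kJ

In absolute terms T_C = 288.95 K and T_H = 323.95 K, so ΔT = 35.00 K.
The reversible limit is COP_HP = T_H/ΔT = 9.256, so W_min = Q_H/COP = Q_H·ΔT/T_H.
W_min = 456000 × 35.00/323.95 = 49270 kJ.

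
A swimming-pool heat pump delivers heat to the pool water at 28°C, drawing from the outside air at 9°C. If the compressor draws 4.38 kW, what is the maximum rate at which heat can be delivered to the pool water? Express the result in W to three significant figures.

69400 W

In absolute terms T_C = 282.15 K and T_H = 301.15 K, so ΔT = 19.00 K.
COP_Carnot = T_H/ΔT = 301.15/19.00 = 15.85.
Q̇_max = COP_Carnot × Ẇ = 15.85 × 4.380 kW = 69.42 kW = 69420 W.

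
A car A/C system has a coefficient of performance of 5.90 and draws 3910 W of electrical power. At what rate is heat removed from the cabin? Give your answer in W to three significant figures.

Q̇_C = COP × Ẇ = 5.90 × 3910 = 23070 W.

23100 W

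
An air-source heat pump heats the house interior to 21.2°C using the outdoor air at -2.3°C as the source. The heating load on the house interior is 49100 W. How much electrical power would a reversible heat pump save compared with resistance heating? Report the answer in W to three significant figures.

In absolute terms T_C = 270.85 K and T_H = 294.35 K, so ΔT = 23.50 K.
COP_Carnot = T_H/ΔT = 294.35/23.50 = 12.53.
Resistance heating needs Ẇ_res = Q̇_H = 49100 W; the reversible heat pump needs only Ẇ_hp = Q̇_H/COP = 3920 W.
Saving = 49100 − 3920 = 45180 W.

45200 W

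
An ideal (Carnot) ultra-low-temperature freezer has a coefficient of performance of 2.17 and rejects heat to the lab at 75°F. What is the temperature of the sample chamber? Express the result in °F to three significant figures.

For a Carnot refrigerator COP_R = T_C/(T_H − T_C), so T_C = COP·T_H/(1 + COP).
With T_H = 297.04 K, T_C = 2.17 × 297.04/3.170 = 203.34 K.
Converting, 203.34 K = -93.67°F.

-93.7 °F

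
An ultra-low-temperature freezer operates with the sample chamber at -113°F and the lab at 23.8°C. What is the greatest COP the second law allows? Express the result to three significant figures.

In absolute terms T_C = 192.59 K and T_H = 296.95 K, so ΔT = 104.4 K.
For a reversible cycle, COP_Carnot = T_C/ΔT = 192.59/104.4 = 1.846.

1.85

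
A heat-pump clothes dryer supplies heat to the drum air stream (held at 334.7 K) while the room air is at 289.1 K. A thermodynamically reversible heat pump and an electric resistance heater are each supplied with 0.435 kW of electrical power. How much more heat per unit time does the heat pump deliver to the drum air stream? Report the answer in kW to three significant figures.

2.76 kW

The reservoir spacing is ΔT = 334.7 − 289.1 = 45.60 K.
COP_Carnot = T_H/ΔT = 334.70/45.60 = 7.340.
The heat pump delivers Q̇_H = COP × Ẇ = 3.193 kW; the resistance heater delivers Ẇ = 0.4350 kW.
Extra = (COP − 1)·Ẇ = 2.758 kW.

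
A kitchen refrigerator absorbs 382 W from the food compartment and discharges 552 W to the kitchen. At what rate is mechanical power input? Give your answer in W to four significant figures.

170.0 W

For a cyclic device the first law requires Q̇_H = Q̇_C + Ẇ.
Ẇ = Q̇_H − Q̇_C = 170.0 W.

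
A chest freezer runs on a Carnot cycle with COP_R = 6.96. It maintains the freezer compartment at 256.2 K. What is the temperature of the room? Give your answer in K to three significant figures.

293 K

COP_R = T_C/(T_H − T_C) gives T_H − T_C = T_C/COP.
With T_C = 256.20 K, T_H = 256.20 × (1 + 1/6.96) = 293.01 K.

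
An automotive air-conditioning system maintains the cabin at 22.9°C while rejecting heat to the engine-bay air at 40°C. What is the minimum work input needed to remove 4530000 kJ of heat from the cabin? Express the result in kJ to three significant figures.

262000 kJ

In absolute terms T_C = 296.05 K and T_H = 313.15 K, so ΔT = 17.10 K.
The reversible limit is COP_R = T_C/ΔT = 17.31, so W_min = Q_C/COP = Q_C·ΔT/T_C.
W_min = 4530000 × 17.10/296.05 = 261700 kJ.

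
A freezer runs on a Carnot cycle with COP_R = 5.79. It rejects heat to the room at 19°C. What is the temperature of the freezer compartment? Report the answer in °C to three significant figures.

For a Carnot refrigerator COP_R = T_C/(T_H − T_C), so T_C = COP·T_H/(1 + COP).
With T_H = 292.15 K, T_C = 5.79 × 292.15/6.790 = 249.12 K.
Converting, 249.12 K = -24.03°C.

-24.0 °C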